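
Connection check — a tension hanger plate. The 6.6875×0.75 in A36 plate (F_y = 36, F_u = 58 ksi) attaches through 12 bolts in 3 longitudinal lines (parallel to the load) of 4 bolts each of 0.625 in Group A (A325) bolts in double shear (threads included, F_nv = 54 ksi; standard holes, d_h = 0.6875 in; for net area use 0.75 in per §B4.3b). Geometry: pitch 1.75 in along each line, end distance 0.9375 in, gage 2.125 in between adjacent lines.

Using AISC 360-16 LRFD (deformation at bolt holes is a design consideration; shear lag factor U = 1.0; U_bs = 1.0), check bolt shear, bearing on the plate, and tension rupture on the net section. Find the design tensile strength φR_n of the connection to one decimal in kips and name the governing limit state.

144.8 kips (net-section rupture governs)

Bolt shear: A_b = π(0.625)²/4 = 0.3068 in². φR_n = 0.75 × 54 × 0.3068 × 12 × 2 = 298.2 kips.
Bearing (0.75 in plate, F_u = 58 ksi): end bolts L_c = 0.9375 − 0.6875/2 = 0.59375, R_n = min(1.2×0.59375×0.75×58, 2.4×0.625×0.75×58) = 30.994 kips/bolt; interior L_c = 1.75 − 0.6875 = 1.0625, R_n = 55.463 kips/bolt. φR_n = 0.75 × (3×30.994 + 9×55.463) = 444.1 kips.
Tension rupture (net): A_n = (6.6875 − 3×0.75)×0.75 = 3.3281 in² (U = 1.0, A_e = A_n). φR_n = 0.75 × 58 × 3.3281 = 144.8 kips.
Governing: min(298.2, 444.1, 144.8) = 144.8 kips → net-section rupture.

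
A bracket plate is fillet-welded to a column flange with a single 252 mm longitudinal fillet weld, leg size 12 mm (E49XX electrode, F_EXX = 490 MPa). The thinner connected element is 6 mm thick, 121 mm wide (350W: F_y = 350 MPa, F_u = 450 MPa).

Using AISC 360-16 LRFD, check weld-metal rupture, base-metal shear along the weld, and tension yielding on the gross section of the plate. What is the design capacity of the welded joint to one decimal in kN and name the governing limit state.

228.7 kN (gross-section yield governs)

Weld metal: throat = 0.707×12 = 8.484 mm, L = 252 mm. φR_n = 0.75 × 0.6 × 490 × 8.484 × 252 = 471.4 kN.
Base metal shear (6 mm plate): yield φR_n = 1.0×0.6×350×6×252 = 317.5 kN; rupture φR_n = 0.75×0.6×450×6×252 = 306.2 kN; take 306.2 kN (rupture).
Tension yield (gross): A_g = 121×6 = 726 mm². φR_n = 0.90 × 350 × 726 = 228.7 kN.
Governing: min(471.4, 306.2, 228.7) = 228.7 kN → gross-section yield.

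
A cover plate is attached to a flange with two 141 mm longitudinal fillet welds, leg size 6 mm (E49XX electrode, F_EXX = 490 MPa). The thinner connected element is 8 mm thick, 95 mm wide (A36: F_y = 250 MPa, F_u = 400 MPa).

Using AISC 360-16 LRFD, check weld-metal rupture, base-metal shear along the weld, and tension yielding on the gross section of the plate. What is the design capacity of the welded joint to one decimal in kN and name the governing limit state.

171.0 kN (gross-section yield governs)

Weld metal: throat = 0.707×6 = 4.242 mm, L = 2×141 = 282 mm. φR_n = 0.75 × 0.6 × 490 × 4.242 × 282 = 263.8 kN.
Base metal shear (8 mm plate): yield φR_n = 1.0×0.6×250×8×282 = 338.4 kN; rupture φR_n = 0.75×0.6×400×8×282 = 406.1 kN; take 338.4 kN (yield).
Tension yield (gross): A_g = 95×8 = 760 mm². φR_n = 0.90 × 250 × 760 = 171.0 kN.
Governing: min(263.8, 338.4, 171.0) = 171.0 kN → gross-section yield.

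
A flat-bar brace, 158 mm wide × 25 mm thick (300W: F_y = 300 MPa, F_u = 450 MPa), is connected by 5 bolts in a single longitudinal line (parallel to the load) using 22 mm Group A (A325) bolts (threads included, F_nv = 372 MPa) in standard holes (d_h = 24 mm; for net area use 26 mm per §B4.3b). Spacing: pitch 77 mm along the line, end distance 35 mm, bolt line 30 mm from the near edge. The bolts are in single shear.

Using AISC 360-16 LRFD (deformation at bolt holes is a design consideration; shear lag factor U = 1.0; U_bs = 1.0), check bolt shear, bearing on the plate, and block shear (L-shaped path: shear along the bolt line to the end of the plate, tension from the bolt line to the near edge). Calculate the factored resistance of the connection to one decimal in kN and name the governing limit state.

530.3 kN (bolt shear governs)

Bolt shear: A_b = π(22)²/4 = 380.13 mm². φR_n = 0.75 × 372 × 380.13 × 5 × 1 = 530.3 kN.
Bearing (25 mm plate, F_u = 450 MPa): end bolts L_c = 35 − 24/2 = 23, R_n = min(1.2×23×25×450, 2.4×22×25×450) = 310.5 kN/bolt; interior L_c = 77 − 24 = 53, R_n = 594 kN/bolt. φR_n = 0.75 × (1×310.5 + 4×594) = 2014.9 kN.
Block shear: shear path 1×[35+4×77] = 1×343 mm, A_gv = 8575, A_nv = 1×(343 − 4.5×26)×25 = 5650 mm²; tension to near edge: (30 − 0.5×26)×25 = 425 mm². R_n = min(0.6×450×5650, 0.6×300×8575) + 1.0×450×425 = min(1525.5, 1543.5) + 191.25 = 1716.8 kN. φR_n = 0.75 × 1716.8 = 1287.6 kN.
Governing: min(530.3, 2014.9, 1287.6) = 530.3 kN → bolt shear.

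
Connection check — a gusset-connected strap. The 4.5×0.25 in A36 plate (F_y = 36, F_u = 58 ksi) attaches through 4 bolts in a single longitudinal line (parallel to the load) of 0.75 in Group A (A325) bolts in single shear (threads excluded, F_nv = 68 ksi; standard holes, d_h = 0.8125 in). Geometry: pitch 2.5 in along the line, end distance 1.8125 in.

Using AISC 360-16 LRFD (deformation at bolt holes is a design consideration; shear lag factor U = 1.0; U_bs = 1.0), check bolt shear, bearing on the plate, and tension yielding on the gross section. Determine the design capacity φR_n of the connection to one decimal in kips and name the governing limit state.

Bolt shear: A_b = π(0.75)²/4 = 0.44179 in². φR_n = 0.75 × 68 × 0.44179 × 4 × 1 = 90.1 kips.
Bearing (0.25 in plate, F_u = 58 ksi): end bolts L_c = 1.8125 − 0.8125/2 = 1.40625, R_n = min(1.2×1.40625×0.25×58, 2.4×0.75×0.25×58) = 24.469 kips/bolt; interior L_c = 2.5 − 0.8125 = 1.6875, R_n = 26.1 kips/bolt. φR_n = 0.75 × (1×24.469 + 3×26.1) = 77.1 kips.
Tension yield (gross): A_g = 4.5×0.25 = 1.125 in². φR_n = 0.90 × 36 × 1.125 = 36.5 kips.
Governing: min(90.1, 77.1, 36.5) = 36.5 kips → gross-section yield.

36.5 kips (gross-section yield governs)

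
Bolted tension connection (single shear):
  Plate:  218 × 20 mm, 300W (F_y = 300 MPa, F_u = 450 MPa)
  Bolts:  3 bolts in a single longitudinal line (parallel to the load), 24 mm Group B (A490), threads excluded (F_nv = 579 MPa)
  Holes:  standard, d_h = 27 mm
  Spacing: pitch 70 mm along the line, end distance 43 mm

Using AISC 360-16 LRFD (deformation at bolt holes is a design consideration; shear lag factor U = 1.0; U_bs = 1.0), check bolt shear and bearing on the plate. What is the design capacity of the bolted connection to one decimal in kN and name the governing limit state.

589.4 kN (bolt shear governs)

Bolt shear: A_b = π(24)²/4 = 452.39 mm². φR_n = 0.75 × 579 × 452.39 × 3 × 1 = 589.4 kN.
Bearing (20 mm plate, F_u = 450 MPa): end bolts L_c = 43 − 27/2 = 29.5, R_n = min(1.2×29.5×20×450, 2.4×24×20×450) = 318.6 kN/bolt; interior L_c = 70 − 27 = 43, R_n = 464.4 kN/bolt. φR_n = 0.75 × (1×318.6 + 2×464.4) = 935.6 kN.
Governing: min(589.4, 935.6) = 589.4 kN → bolt shear.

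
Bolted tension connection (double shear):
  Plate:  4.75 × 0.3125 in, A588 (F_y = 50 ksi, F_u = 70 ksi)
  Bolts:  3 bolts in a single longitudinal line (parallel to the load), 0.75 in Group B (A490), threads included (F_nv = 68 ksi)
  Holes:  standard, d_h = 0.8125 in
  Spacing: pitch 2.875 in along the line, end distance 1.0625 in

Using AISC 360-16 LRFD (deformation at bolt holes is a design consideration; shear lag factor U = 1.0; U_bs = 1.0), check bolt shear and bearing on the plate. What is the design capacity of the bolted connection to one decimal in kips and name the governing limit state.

Bolt shear: A_b = π(0.75)²/4 = 0.44179 in². φR_n = 0.75 × 68 × 0.44179 × 3 × 2 = 135.2 kips.
Bearing (0.3125 in plate, F_u = 70 ksi): end bolts L_c = 1.0625 − 0.8125/2 = 0.65625, R_n = min(1.2×0.65625×0.3125×70, 2.4×0.75×0.3125×70) = 17.227 kips/bolt; interior L_c = 2.875 − 0.8125 = 2.0625, R_n = 39.375 kips/bolt. φR_n = 0.75 × (1×17.227 + 2×39.375) = 72.0 kips.
Governing: min(135.2, 72.0) = 72.0 kips → bearing.

72.0 kips (bearing governs)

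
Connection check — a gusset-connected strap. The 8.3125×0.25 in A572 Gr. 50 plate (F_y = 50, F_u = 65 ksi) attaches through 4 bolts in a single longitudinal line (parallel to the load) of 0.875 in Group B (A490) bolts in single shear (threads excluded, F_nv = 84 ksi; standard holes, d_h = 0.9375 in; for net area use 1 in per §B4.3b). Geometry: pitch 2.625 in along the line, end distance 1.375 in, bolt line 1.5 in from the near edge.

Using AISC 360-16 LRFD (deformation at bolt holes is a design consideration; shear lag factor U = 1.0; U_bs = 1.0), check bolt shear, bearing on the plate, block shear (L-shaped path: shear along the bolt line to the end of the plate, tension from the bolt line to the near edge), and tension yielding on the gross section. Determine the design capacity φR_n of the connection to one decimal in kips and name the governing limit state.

Bolt shear: A_b = π(0.875)²/4 = 0.60132 in². φR_n = 0.75 × 84 × 0.60132 × 4 × 1 = 151.5 kips.
Bearing (0.25 in plate, F_u = 65 ksi): end bolts L_c = 1.375 − 0.9375/2 = 0.90625, R_n = min(1.2×0.90625×0.25×65, 2.4×0.875×0.25×65) = 17.672 kips/bolt; interior L_c = 2.625 − 0.9375 = 1.6875, R_n = 32.906 kips/bolt. φR_n = 0.75 × (1×17.672 + 3×32.906) = 87.3 kips.
Block shear: shear path 1×[1.375+3×2.625] = 1×9.25 in, A_gv = 2.3125, A_nv = 1×(9.25 − 3.5×1)×0.25 = 1.4375 in²; tension to near edge: (1.5 − 0.5×1)×0.25 = 0.25 in². R_n = min(0.6×65×1.4375, 0.6×50×2.3125) + 1.0×65×0.25 = min(56.063, 69.375) + 16.25 = 72.313 kips. φR_n = 0.75 × 72.313 = 54.2 kips.
Tension yield (gross): A_g = 8.3125×0.25 = 2.0781 in². φR_n = 0.90 × 50 × 2.0781 = 93.5 kips.
Governing: min(151.5, 87.3, 54.2, 93.5) = 54.2 kips → block shear.

54.2 kips (block shear governs)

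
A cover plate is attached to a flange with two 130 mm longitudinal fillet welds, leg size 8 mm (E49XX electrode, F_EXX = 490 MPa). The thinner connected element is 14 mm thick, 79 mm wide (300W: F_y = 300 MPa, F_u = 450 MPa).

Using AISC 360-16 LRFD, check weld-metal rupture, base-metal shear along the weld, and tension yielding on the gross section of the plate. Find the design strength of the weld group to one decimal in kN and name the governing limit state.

Weld metal: throat = 0.707×8 = 5.656 mm, L = 2×130 = 260 mm. φR_n = 0.75 × 0.6 × 490 × 5.656 × 260 = 324.3 kN.
Base metal shear (14 mm plate): yield φR_n = 1.0×0.6×300×14×260 = 655.2 kN; rupture φR_n = 0.75×0.6×450×14×260 = 737.1 kN; take 655.2 kN (yield).
Tension yield (gross): A_g = 79×14 = 1106 mm². φR_n = 0.90 × 300 × 1106 = 298.6 kN.
Governing: min(324.3, 655.2, 298.6) = 298.6 kN → gross-section yield.

298.6 kN (gross-section yield governs)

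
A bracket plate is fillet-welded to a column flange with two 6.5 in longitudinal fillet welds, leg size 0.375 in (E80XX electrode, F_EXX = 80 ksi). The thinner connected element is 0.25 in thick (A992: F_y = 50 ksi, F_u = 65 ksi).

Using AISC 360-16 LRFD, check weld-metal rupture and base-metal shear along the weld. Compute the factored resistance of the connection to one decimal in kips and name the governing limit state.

95.1 kips (base-metal shear governs)

Weld metal: throat = 0.707×0.375 = 0.26513 in, L = 2×6.5 = 13 in. φR_n = 0.75 × 0.6 × 80 × 0.26513 × 13 = 124.1 kips.
Base metal shear (0.25 in plate): yield φR_n = 1.0×0.6×50×0.25×13 = 97.5 kips; rupture φR_n = 0.75×0.6×65×0.25×13 = 95.1 kips; take 95.1 kips (rupture).
Governing: min(124.1, 95.1) = 95.1 kips → base-metal shear.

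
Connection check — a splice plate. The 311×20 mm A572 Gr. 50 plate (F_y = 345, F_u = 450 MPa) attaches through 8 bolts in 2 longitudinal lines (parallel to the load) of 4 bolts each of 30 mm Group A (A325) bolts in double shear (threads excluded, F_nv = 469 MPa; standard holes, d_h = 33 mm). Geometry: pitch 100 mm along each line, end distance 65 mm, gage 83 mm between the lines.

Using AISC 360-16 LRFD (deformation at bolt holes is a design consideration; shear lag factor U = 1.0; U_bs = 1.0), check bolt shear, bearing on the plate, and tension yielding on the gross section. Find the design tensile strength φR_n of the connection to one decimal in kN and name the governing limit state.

Bolt shear: A_b = π(30)²/4 = 706.86 mm². φR_n = 0.75 × 469 × 706.86 × 8 × 2 = 3978.2 kN.
Bearing (20 mm plate, F_u = 450 MPa): end bolts L_c = 65 − 33/2 = 48.5, R_n = min(1.2×48.5×20×450, 2.4×30×20×450) = 523.8 kN/bolt; interior L_c = 100 − 33 = 67, R_n = 648 kN/bolt. φR_n = 0.75 × (2×523.8 + 6×648) = 3701.7 kN.
Tension yield (gross): A_g = 311×20 = 6220 mm². φR_n = 0.90 × 345 × 6220 = 1931.3 kN.
Governing: min(3978.2, 3701.7, 1931.3) = 1931.3 kN → gross-section yield.

1931.3 kN (gross-section yield governs)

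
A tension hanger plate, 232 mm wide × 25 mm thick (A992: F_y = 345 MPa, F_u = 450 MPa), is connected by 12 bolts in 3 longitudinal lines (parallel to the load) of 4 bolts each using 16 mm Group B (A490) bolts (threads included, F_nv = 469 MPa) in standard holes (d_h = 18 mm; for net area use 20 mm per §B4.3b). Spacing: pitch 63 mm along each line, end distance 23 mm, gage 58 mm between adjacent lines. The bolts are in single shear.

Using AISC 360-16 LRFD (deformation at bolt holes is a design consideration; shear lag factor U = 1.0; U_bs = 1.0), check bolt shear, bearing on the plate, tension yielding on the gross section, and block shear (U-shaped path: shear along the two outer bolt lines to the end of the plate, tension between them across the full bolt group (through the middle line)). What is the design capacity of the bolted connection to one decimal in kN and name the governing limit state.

Bolt shear: A_b = π(16)²/4 = 201.06 mm². φR_n = 0.75 × 469 × 201.06 × 12 × 1 = 848.7 kN.
Bearing (25 mm plate, F_u = 450 MPa): end bolts L_c = 23 − 18/2 = 14, R_n = min(1.2×14×25×450, 2.4×16×25×450) = 189 kN/bolt; interior L_c = 63 − 18 = 45, R_n = 432 kN/bolt. φR_n = 0.75 × (3×189 + 9×432) = 3341.3 kN.
Tension yield (gross): A_g = 232×25 = 5800 mm². φR_n = 0.90 × 345 × 5800 = 1800.9 kN.
Block shear: shear path 2×[23+3×63] = 2×212 mm, A_gv = 10600, A_nv = 2×(212 − 3.5×20)×25 = 7100 mm²; tension across gage: (116 − 2×20)×25 = 1900 mm². R_n = min(0.6×450×7100, 0.6×345×10600) + 1.0×450×1900 = min(1917, 2194.2) + 855 = 2772 kN. φR_n = 0.75 × 2772 = 2079.0 kN.
Governing: min(848.7, 3341.3, 1800.9, 2079.0) = 848.7 kN → bolt shear.

848.7 kN (bolt shear governs)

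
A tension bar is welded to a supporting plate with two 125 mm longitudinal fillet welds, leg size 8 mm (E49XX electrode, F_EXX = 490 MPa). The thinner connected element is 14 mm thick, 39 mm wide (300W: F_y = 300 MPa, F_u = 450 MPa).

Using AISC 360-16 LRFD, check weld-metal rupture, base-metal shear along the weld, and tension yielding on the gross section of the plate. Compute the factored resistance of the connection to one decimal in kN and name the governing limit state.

147.4 kN (gross-section yield governs)

Weld metal: throat = 0.707×8 = 5.656 mm, L = 2×125 = 250 mm. φR_n = 0.75 × 0.6 × 490 × 5.656 × 250 = 311.8 kN.
Base metal shear (14 mm plate): yield φR_n = 1.0×0.6×300×14×250 = 630.0 kN; rupture φR_n = 0.75×0.6×450×14×250 = 708.8 kN; take 630.0 kN (yield).
Tension yield (gross): A_g = 39×14 = 546 mm². φR_n = 0.90 × 300 × 546 = 147.4 kN.
Governing: min(311.8, 630.0, 147.4) = 147.4 kN → gross-section yield.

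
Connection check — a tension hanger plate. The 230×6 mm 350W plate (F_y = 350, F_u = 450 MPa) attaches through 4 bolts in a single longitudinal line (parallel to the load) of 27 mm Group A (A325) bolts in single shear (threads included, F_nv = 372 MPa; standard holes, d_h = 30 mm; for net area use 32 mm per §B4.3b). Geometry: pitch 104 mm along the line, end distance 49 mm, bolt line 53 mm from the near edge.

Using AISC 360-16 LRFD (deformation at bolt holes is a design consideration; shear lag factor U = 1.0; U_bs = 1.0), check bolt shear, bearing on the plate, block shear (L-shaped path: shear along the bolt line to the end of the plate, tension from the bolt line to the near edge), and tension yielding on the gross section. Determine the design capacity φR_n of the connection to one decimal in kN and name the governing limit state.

377.5 kN (block shear governs)

Bolt shear: A_b = π(27)²/4 = 572.56 mm². φR_n = 0.75 × 372 × 572.56 × 4 × 1 = 639.0 kN.
Bearing (6 mm plate, F_u = 450 MPa): end bolts L_c = 49 − 30/2 = 34, R_n = min(1.2×34×6×450, 2.4×27×6×450) = 110.16 kN/bolt; interior L_c = 104 − 30 = 74, R_n = 174.96 kN/bolt. φR_n = 0.75 × (1×110.16 + 3×174.96) = 476.3 kN.
Block shear: shear path 1×[49+3×104] = 1×361 mm, A_gv = 2166, A_nv = 1×(361 − 3.5×32)×6 = 1494 mm²; tension to near edge: (53 − 0.5×32)×6 = 222 mm². R_n = min(0.6×450×1494, 0.6×350×2166) + 1.0×450×222 = min(403.38, 454.86) + 99.9 = 503.28 kN. φR_n = 0.75 × 503.28 = 377.5 kN.
Tension yield (gross): A_g = 230×6 = 1380 mm². φR_n = 0.90 × 350 × 1380 = 434.7 kN.
Governing: min(639.0, 476.3, 377.5, 434.7) = 377.5 kN → block shear.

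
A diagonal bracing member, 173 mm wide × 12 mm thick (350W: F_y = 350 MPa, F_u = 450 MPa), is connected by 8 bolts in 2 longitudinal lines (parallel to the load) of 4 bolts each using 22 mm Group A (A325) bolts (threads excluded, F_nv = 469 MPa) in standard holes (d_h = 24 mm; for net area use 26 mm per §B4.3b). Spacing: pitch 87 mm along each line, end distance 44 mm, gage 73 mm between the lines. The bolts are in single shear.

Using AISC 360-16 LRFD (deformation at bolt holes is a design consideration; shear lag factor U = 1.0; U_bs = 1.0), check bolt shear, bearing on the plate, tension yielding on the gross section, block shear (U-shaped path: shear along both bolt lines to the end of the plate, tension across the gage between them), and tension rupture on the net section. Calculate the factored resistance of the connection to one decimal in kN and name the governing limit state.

Bolt shear: A_b = π(22)²/4 = 380.13 mm². φR_n = 0.75 × 469 × 380.13 × 8 × 1 = 1069.7 kN.
Bearing (12 mm plate, F_u = 450 MPa): end bolts L_c = 44 − 24/2 = 32, R_n = min(1.2×32×12×450, 2.4×22×12×450) = 207.36 kN/bolt; interior L_c = 87 − 24 = 63, R_n = 285.12 kN/bolt. φR_n = 0.75 × (2×207.36 + 6×285.12) = 1594.1 kN.
Tension yield (gross): A_g = 173×12 = 2076 mm². φR_n = 0.90 × 350 × 2076 = 653.9 kN.
Block shear: shear path 2×[44+3×87] = 2×305 mm, A_gv = 7320, A_nv = 2×(305 − 3.5×26)×12 = 5136 mm²; tension across gage: (73 − 1×26)×12 = 564 mm². R_n = min(0.6×450×5136, 0.6×350×7320) + 1.0×450×564 = min(1386.7, 1537.2) + 253.8 = 1640.5 kN. φR_n = 0.75 × 1640.5 = 1230.4 kN.
Tension rupture (net): A_n = (173 − 2×26)×12 = 1452 mm² (U = 1.0, A_e = A_n). φR_n = 0.75 × 450 × 1452 = 490.1 kN.
Governing: min(1069.7, 1594.1, 653.9, 1230.4, 490.1) = 490.1 kN → net-section rupture.

490.1 kN (net-section rupture governs)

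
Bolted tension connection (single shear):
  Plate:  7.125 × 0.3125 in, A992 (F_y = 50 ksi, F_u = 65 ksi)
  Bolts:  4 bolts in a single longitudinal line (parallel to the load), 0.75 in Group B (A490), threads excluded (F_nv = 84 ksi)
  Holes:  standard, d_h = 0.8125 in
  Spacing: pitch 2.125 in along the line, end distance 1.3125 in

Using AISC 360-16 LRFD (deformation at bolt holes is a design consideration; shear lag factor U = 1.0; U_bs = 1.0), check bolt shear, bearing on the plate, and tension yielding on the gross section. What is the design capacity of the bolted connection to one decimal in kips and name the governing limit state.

Bolt shear: A_b = π(0.75)²/4 = 0.44179 in². φR_n = 0.75 × 84 × 0.44179 × 4 × 1 = 111.3 kips.
Bearing (0.3125 in plate, F_u = 65 ksi): end bolts L_c = 1.3125 − 0.8125/2 = 0.90625, R_n = min(1.2×0.90625×0.3125×65, 2.4×0.75×0.3125×65) = 22.09 kips/bolt; interior L_c = 2.125 − 0.8125 = 1.3125, R_n = 31.992 kips/bolt. φR_n = 0.75 × (1×22.09 + 3×31.992) = 88.5 kips.
Tension yield (gross): A_g = 7.125×0.3125 = 2.2266 in². φR_n = 0.90 × 50 × 2.2266 = 100.2 kips.
Governing: min(111.3, 88.5, 100.2) = 88.5 kips → bearing.

88.5 kips (bearing governs)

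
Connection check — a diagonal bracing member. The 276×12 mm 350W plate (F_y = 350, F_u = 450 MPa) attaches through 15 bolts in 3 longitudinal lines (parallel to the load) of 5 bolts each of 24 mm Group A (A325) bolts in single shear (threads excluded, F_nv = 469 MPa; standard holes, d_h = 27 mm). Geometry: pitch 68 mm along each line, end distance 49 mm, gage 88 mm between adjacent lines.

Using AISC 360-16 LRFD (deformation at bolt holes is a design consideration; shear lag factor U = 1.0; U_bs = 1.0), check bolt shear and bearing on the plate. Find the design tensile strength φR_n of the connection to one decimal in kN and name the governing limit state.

Bolt shear: A_b = π(24)²/4 = 452.39 mm². φR_n = 0.75 × 469 × 452.39 × 15 × 1 = 2386.9 kN.
Bearing (12 mm plate, F_u = 450 MPa): end bolts L_c = 49 − 27/2 = 35.5, R_n = min(1.2×35.5×12×450, 2.4×24×12×450) = 230.04 kN/bolt; interior L_c = 68 − 27 = 41, R_n = 265.68 kN/bolt. φR_n = 0.75 × (3×230.04 + 12×265.68) = 2908.7 kN.
Governing: min(2386.9, 2908.7) = 2386.9 kN → bolt shear.

2386.9 kN (bolt shear governs)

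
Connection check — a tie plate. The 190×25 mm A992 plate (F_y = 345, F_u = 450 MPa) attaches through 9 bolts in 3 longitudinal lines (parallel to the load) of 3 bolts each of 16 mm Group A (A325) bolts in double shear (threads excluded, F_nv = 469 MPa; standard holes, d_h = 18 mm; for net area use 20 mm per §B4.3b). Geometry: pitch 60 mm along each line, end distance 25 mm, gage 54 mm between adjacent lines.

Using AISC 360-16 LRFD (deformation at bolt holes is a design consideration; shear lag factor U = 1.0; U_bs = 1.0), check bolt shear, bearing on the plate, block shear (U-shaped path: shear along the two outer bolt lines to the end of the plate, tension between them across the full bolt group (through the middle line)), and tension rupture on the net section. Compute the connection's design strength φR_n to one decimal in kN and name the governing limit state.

1096.9 kN (net-section rupture governs)

Bolt shear: A_b = π(16)²/4 = 201.06 mm². φR_n = 0.75 × 469 × 201.06 × 9 × 2 = 1273.0 kN.
Bearing (25 mm plate, F_u = 450 MPa): end bolts L_c = 25 − 18/2 = 16, R_n = min(1.2×16×25×450, 2.4×16×25×450) = 216 kN/bolt; interior L_c = 60 − 18 = 42, R_n = 432 kN/bolt. φR_n = 0.75 × (3×216 + 6×432) = 2430.0 kN.
Block shear: shear path 2×[25+2×60] = 2×145 mm, A_gv = 7250, A_nv = 2×(145 − 2.5×20)×25 = 4750 mm²; tension across gage: (108 − 2×20)×25 = 1700 mm². R_n = min(0.6×450×4750, 0.6×345×7250) + 1.0×450×1700 = min(1282.5, 1500.8) + 765 = 2047.5 kN. φR_n = 0.75 × 2047.5 = 1535.6 kN.
Tension rupture (net): A_n = (190 − 3×20)×25 = 3250 mm² (U = 1.0, A_e = A_n). φR_n = 0.75 × 450 × 3250 = 1096.9 kN.
Governing: min(1273.0, 2430.0, 1535.6, 1096.9) = 1096.9 kN → net-section rupture.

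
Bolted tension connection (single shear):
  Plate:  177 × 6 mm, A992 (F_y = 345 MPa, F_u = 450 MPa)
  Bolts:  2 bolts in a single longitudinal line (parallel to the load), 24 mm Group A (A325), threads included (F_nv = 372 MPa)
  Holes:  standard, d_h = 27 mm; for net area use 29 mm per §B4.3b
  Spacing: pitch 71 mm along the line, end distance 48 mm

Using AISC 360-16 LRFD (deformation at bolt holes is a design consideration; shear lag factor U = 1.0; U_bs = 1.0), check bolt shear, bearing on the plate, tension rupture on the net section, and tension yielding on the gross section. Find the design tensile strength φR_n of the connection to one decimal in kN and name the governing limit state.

Bolt shear: A_b = π(24)²/4 = 452.39 mm². φR_n = 0.75 × 372 × 452.39 × 2 × 1 = 252.4 kN.
Bearing (6 mm plate, F_u = 450 MPa): end bolts L_c = 48 − 27/2 = 34.5, R_n = min(1.2×34.5×6×450, 2.4×24×6×450) = 111.78 kN/bolt; interior L_c = 71 − 27 = 44, R_n = 142.56 kN/bolt. φR_n = 0.75 × (1×111.78 + 1×142.56) = 190.8 kN.
Tension rupture (net): A_n = (177 − 1×29)×6 = 888 mm² (U = 1.0, A_e = A_n). φR_n = 0.75 × 450 × 888 = 299.7 kN.
Tension yield (gross): A_g = 177×6 = 1062 mm². φR_n = 0.90 × 345 × 1062 = 329.8 kN.
Governing: min(252.4, 190.8, 299.7, 329.8) = 190.8 kN → bearing.

190.8 kN (bearing governs)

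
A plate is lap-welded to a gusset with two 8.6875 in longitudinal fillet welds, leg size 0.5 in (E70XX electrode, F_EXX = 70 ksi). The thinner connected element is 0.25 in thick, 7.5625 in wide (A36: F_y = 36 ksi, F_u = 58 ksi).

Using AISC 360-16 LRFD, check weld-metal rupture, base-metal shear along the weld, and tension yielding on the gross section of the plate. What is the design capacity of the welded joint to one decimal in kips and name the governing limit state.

61.3 kips (gross-section yield governs)

Weld metal: throat = 0.707×0.5 = 0.3535 in, L = 2×8.6875 = 17.375 in. φR_n = 0.75 × 0.6 × 70 × 0.3535 × 17.375 = 193.5 kips.
Base metal shear (0.25 in plate): yield φR_n = 1.0×0.6×36×0.25×17.375 = 93.8 kips; rupture φR_n = 0.75×0.6×58×0.25×17.375 = 113.4 kips; take 93.8 kips (yield).
Tension yield (gross): A_g = 7.5625×0.25 = 1.8906 in². φR_n = 0.90 × 36 × 1.8906 = 61.3 kips.
Governing: min(193.5, 93.8, 61.3) = 61.3 kips → gross-section yield.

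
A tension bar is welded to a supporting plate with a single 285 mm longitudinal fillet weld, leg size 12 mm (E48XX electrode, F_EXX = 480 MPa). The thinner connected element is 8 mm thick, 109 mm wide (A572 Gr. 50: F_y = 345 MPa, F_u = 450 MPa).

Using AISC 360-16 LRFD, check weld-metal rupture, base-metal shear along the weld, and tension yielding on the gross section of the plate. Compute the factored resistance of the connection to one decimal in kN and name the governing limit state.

Weld metal: throat = 0.707×12 = 8.484 mm, L = 285 mm. φR_n = 0.75 × 0.6 × 480 × 8.484 × 285 = 522.3 kN.
Base metal shear (8 mm plate): yield φR_n = 1.0×0.6×345×8×285 = 472.0 kN; rupture φR_n = 0.75×0.6×450×8×285 = 461.7 kN; take 461.7 kN (rupture).
Tension yield (gross): A_g = 109×8 = 872 mm². φR_n = 0.90 × 345 × 872 = 270.8 kN.
Governing: min(522.3, 461.7, 270.8) = 270.8 kN → gross-section yield.

270.8 kN (gross-section yield governs)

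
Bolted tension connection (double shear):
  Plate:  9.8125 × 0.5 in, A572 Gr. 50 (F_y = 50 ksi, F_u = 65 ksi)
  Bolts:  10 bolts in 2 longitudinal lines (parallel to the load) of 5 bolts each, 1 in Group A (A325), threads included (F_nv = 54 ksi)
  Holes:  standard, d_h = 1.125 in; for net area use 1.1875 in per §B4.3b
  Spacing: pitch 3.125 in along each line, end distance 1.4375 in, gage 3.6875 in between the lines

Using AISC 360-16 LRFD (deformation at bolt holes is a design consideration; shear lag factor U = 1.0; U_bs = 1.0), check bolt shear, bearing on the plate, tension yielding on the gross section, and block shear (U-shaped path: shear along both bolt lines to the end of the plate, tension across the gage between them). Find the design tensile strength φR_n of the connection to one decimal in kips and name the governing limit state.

220.8 kips (gross-section yield governs)

Bolt shear: A_b = π(1)²/4 = 0.7854 in². φR_n = 0.75 × 54 × 0.7854 × 10 × 2 = 636.2 kips.
Bearing (0.5 in plate, F_u = 65 ksi): end bolts L_c = 1.4375 − 1.125/2 = 0.875, R_n = min(1.2×0.875×0.5×65, 2.4×1×0.5×65) = 34.125 kips/bolt; interior L_c = 3.125 − 1.125 = 2, R_n = 78 kips/bolt. φR_n = 0.75 × (2×34.125 + 8×78) = 519.2 kips.
Tension yield (gross): A_g = 9.8125×0.5 = 4.9063 in². φR_n = 0.90 × 50 × 4.9063 = 220.8 kips.
Block shear: shear path 2×[1.4375+4×3.125] = 2×13.9375 in, A_gv = 13.938, A_nv = 2×(13.9375 − 4.5×1.1875)×0.5 = 8.5938 in²; tension across gage: (3.6875 − 1×1.1875)×0.5 = 1.25 in². R_n = min(0.6×65×8.5938, 0.6×50×13.938) + 1.0×65×1.25 = min(335.16, 418.14) + 81.25 = 416.41 kips. φR_n = 0.75 × 416.41 = 312.3 kips.
Governing: min(636.2, 519.2, 220.8, 312.3) = 220.8 kips → gross-section yield.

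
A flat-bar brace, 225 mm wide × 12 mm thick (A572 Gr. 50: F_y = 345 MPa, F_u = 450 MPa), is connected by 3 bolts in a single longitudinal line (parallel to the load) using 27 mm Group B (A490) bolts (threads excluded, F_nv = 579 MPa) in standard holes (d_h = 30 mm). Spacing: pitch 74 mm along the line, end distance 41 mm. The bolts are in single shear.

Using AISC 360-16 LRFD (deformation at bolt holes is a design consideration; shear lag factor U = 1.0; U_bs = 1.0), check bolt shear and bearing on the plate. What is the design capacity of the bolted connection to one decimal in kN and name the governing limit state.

Bolt shear: A_b = π(27)²/4 = 572.56 mm². φR_n = 0.75 × 579 × 572.56 × 3 × 1 = 745.9 kN.
Bearing (12 mm plate, F_u = 450 MPa): end bolts L_c = 41 − 30/2 = 26, R_n = min(1.2×26×12×450, 2.4×27×12×450) = 168.48 kN/bolt; interior L_c = 74 − 30 = 44, R_n = 285.12 kN/bolt. φR_n = 0.75 × (1×168.48 + 2×285.12) = 554.0 kN.
Governing: min(745.9, 554.0) = 554.0 kN → bearing.

554.0 kN (bearing governs)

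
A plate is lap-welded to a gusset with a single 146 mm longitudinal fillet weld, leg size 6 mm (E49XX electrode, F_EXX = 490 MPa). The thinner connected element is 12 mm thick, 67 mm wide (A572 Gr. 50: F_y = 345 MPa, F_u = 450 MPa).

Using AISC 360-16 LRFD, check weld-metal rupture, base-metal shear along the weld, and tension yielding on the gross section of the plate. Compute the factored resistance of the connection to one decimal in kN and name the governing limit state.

Weld metal: throat = 0.707×6 = 4.242 mm, L = 146 mm. φR_n = 0.75 × 0.6 × 490 × 4.242 × 146 = 136.6 kN.
Base metal shear (12 mm plate): yield φR_n = 1.0×0.6×345×12×146 = 362.7 kN; rupture φR_n = 0.75×0.6×450×12×146 = 354.8 kN; take 354.8 kN (rupture).
Tension yield (gross): A_g = 67×12 = 804 mm². φR_n = 0.90 × 345 × 804 = 249.6 kN.
Governing: min(136.6, 354.8, 249.6) = 136.6 kN → weld metal.

136.6 kN (weld metal governs)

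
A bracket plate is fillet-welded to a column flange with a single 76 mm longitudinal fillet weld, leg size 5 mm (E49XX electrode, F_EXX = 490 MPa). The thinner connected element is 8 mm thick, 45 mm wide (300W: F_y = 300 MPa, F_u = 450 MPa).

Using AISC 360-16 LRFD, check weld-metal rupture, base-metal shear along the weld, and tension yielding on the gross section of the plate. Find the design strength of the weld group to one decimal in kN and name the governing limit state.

Weld metal: throat = 0.707×5 = 3.535 mm, L = 76 mm. φR_n = 0.75 × 0.6 × 490 × 3.535 × 76 = 59.2 kN.
Base metal shear (8 mm plate): yield φR_n = 1.0×0.6×300×8×76 = 109.4 kN; rupture φR_n = 0.75×0.6×450×8×76 = 123.1 kN; take 109.4 kN (yield).
Tension yield (gross): A_g = 45×8 = 360 mm². φR_n = 0.90 × 300 × 360 = 97.2 kN.
Governing: min(59.2, 109.4, 97.2) = 59.2 kN → weld metal.

59.2 kN (weld metal governs)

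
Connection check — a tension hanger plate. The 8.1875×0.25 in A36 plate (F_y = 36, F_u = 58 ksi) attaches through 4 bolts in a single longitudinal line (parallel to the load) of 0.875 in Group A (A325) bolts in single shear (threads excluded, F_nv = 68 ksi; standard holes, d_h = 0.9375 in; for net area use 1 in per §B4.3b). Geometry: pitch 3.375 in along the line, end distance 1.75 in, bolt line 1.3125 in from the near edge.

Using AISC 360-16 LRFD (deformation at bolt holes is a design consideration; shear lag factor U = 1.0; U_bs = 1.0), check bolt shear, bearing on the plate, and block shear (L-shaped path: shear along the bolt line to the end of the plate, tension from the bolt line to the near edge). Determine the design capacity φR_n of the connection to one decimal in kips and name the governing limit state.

Bolt shear: A_b = π(0.875)²/4 = 0.60132 in². φR_n = 0.75 × 68 × 0.60132 × 4 × 1 = 122.7 kips.
Bearing (0.25 in plate, F_u = 58 ksi): end bolts L_c = 1.75 − 0.9375/2 = 1.28125, R_n = min(1.2×1.28125×0.25×58, 2.4×0.875×0.25×58) = 22.294 kips/bolt; interior L_c = 3.375 − 0.9375 = 2.4375, R_n = 30.45 kips/bolt. φR_n = 0.75 × (1×22.294 + 3×30.45) = 85.2 kips.
Block shear: shear path 1×[1.75+3×3.375] = 1×11.875 in, A_gv = 2.9688, A_nv = 1×(11.875 − 3.5×1)×0.25 = 2.0938 in²; tension to near edge: (1.3125 − 0.5×1)×0.25 = 0.20313 in². R_n = min(0.6×58×2.0938, 0.6×36×2.9688) + 1.0×58×0.20313 = min(72.864, 64.126) + 11.782 = 75.908 kips. φR_n = 0.75 × 75.908 = 56.9 kips.
Governing: min(122.7, 85.2, 56.9) = 56.9 kips → block shear.

56.9 kips (block shear governs)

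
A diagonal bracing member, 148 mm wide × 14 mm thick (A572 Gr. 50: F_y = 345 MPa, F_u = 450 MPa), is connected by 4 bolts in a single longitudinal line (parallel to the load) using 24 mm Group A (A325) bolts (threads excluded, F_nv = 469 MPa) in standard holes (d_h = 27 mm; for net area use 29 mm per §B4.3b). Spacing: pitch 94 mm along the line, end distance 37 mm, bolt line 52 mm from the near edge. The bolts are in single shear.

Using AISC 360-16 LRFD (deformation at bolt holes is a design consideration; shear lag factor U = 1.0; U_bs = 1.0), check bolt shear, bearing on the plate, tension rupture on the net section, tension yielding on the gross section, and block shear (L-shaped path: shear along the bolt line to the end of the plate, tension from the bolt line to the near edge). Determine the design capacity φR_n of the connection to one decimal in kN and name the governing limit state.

562.3 kN (net-section rupture governs)

Bolt shear: A_b = π(24)²/4 = 452.39 mm². φR_n = 0.75 × 469 × 452.39 × 4 × 1 = 636.5 kN.
Bearing (14 mm plate, F_u = 450 MPa): end bolts L_c = 37 − 27/2 = 23.5, R_n = min(1.2×23.5×14×450, 2.4×24×14×450) = 177.66 kN/bolt; interior L_c = 94 − 27 = 67, R_n = 362.88 kN/bolt. φR_n = 0.75 × (1×177.66 + 3×362.88) = 949.7 kN.
Tension rupture (net): A_n = (148 − 1×29)×14 = 1666 mm² (U = 1.0, A_e = A_n). φR_n = 0.75 × 450 × 1666 = 562.3 kN.
Tension yield (gross): A_g = 148×14 = 2072 mm². φR_n = 0.90 × 345 × 2072 = 643.4 kN.
Block shear: shear path 1×[37+3×94] = 1×319 mm, A_gv = 4466, A_nv = 1×(319 − 3.5×29)×14 = 3045 mm²; tension to near edge: (52 − 0.5×29)×14 = 525 mm². R_n = min(0.6×450×3045, 0.6×345×4466) + 1.0×450×525 = min(822.15, 924.46) + 236.25 = 1058.4 kN. φR_n = 0.75 × 1058.4 = 793.8 kN.
Governing: min(636.5, 949.7, 562.3, 643.4, 793.8) = 562.3 kN → net-section rupture.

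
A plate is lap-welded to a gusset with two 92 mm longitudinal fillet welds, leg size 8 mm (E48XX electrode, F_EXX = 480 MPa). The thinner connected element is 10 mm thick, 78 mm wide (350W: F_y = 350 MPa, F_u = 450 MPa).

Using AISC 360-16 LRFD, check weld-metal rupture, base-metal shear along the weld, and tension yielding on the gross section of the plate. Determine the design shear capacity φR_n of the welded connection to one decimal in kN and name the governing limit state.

Weld metal: throat = 0.707×8 = 5.656 mm, L = 2×92 = 184 mm. φR_n = 0.75 × 0.6 × 480 × 5.656 × 184 = 224.8 kN.
Base metal shear (10 mm plate): yield φR_n = 1.0×0.6×350×10×184 = 386.4 kN; rupture φR_n = 0.75×0.6×450×10×184 = 372.6 kN; take 372.6 kN (rupture).
Tension yield (gross): A_g = 78×10 = 780 mm². φR_n = 0.90 × 350 × 780 = 245.7 kN.
Governing: min(224.8, 372.6, 245.7) = 224.8 kN → weld metal.

224.8 kN (weld metal governs)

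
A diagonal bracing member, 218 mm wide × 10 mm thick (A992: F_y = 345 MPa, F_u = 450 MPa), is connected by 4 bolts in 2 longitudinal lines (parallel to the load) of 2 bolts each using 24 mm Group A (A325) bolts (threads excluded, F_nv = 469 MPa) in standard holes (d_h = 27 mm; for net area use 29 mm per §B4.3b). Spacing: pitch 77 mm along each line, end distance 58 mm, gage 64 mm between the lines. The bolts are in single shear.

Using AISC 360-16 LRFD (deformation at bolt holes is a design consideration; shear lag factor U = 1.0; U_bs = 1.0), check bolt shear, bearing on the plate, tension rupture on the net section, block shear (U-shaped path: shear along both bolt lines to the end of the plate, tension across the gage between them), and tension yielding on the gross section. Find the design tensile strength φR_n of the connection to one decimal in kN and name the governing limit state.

Bolt shear: A_b = π(24)²/4 = 452.39 mm². φR_n = 0.75 × 469 × 452.39 × 4 × 1 = 636.5 kN.
Bearing (10 mm plate, F_u = 450 MPa): end bolts L_c = 58 − 27/2 = 44.5, R_n = min(1.2×44.5×10×450, 2.4×24×10×450) = 240.3 kN/bolt; interior L_c = 77 − 27 = 50, R_n = 259.2 kN/bolt. φR_n = 0.75 × (2×240.3 + 2×259.2) = 749.3 kN.
Tension rupture (net): A_n = (218 − 2×29)×10 = 1600 mm² (U = 1.0, A_e = A_n). φR_n = 0.75 × 450 × 1600 = 540.0 kN.
Block shear: shear path 2×[58+1×77] = 2×135 mm, A_gv = 2700, A_nv = 2×(135 − 1.5×29)×10 = 1830 mm²; tension across gage: (64 − 1×29)×10 = 350 mm². R_n = min(0.6×450×1830, 0.6×345×2700) + 1.0×450×350 = min(494.1, 558.9) + 157.5 = 651.6 kN. φR_n = 0.75 × 651.6 = 488.7 kN.
Tension yield (gross): A_g = 218×10 = 2180 mm². φR_n = 0.90 × 345 × 2180 = 676.9 kN.
Governing: min(636.5, 749.3, 540.0, 488.7, 676.9) = 488.7 kN → block shear.

488.7 kN (block shear governs)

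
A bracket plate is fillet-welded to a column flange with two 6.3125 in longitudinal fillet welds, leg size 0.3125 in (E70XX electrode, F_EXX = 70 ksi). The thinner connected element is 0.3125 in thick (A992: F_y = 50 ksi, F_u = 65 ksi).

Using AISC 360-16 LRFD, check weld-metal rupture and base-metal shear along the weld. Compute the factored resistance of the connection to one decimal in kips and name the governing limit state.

Weld metal: throat = 0.707×0.3125 = 0.22094 in, L = 2×6.3125 = 12.625 in. φR_n = 0.75 × 0.6 × 70 × 0.22094 × 12.625 = 87.9 kips.
Base metal shear (0.3125 in plate): yield φR_n = 1.0×0.6×50×0.3125×12.625 = 118.4 kips; rupture φR_n = 0.75×0.6×65×0.3125×12.625 = 115.4 kips; take 115.4 kips (rupture).
Governing: min(87.9, 115.4) = 87.9 kips → weld metal.

87.9 kips (weld metal governs)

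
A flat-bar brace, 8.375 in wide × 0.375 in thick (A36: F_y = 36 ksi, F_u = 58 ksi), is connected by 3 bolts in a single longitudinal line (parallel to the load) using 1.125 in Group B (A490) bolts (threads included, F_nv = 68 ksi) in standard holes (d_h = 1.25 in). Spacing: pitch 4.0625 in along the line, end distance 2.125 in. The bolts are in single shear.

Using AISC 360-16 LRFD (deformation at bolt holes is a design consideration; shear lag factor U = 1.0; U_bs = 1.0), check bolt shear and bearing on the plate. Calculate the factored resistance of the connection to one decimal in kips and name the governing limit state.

117.5 kips (bearing governs)

Bolt shear: A_b = π(1.125)²/4 = 0.99402 in². φR_n = 0.75 × 68 × 0.99402 × 3 × 1 = 152.1 kips.
Bearing (0.375 in plate, F_u = 58 ksi): end bolts L_c = 2.125 − 1.25/2 = 1.5, R_n = min(1.2×1.5×0.375×58, 2.4×1.125×0.375×58) = 39.15 kips/bolt; interior L_c = 4.0625 − 1.25 = 2.8125, R_n = 58.725 kips/bolt. φR_n = 0.75 × (1×39.15 + 2×58.725) = 117.5 kips.
Governing: min(152.1, 117.5) = 117.5 kips → bearing.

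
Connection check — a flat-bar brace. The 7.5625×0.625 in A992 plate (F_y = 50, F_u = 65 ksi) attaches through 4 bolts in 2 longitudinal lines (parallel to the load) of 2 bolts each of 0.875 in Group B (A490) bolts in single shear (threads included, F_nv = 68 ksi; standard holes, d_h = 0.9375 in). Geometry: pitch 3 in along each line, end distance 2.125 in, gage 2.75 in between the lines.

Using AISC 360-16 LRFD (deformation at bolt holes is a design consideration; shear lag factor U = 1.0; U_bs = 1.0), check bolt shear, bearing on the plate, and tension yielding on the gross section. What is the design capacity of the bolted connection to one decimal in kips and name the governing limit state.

122.7 kips (bolt shear governs)

Bolt shear: A_b = π(0.875)²/4 = 0.60132 in². φR_n = 0.75 × 68 × 0.60132 × 4 × 1 = 122.7 kips.
Bearing (0.625 in plate, F_u = 65 ksi): end bolts L_c = 2.125 − 0.9375/2 = 1.65625, R_n = min(1.2×1.65625×0.625×65, 2.4×0.875×0.625×65) = 80.742 kips/bolt; interior L_c = 3 − 0.9375 = 2.0625, R_n = 85.313 kips/bolt. φR_n = 0.75 × (2×80.742 + 2×85.313) = 249.1 kips.
Tension yield (gross): A_g = 7.5625×0.625 = 4.7266 in². φR_n = 0.90 × 50 × 4.7266 = 212.7 kips.
Governing: min(122.7, 249.1, 212.7) = 122.7 kips → bolt shear.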